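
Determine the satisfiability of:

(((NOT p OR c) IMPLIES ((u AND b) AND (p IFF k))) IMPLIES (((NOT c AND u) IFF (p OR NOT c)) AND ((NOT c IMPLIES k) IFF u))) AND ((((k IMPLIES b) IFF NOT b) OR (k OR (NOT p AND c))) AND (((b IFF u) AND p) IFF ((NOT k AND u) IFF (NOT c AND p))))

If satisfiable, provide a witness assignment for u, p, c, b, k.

u = True, p = False, c = True, b = True, k = False

  ((NOT p OR c) IMPLIES ((u AND b) AND (p IFF k))) IMPLIES (((NOT c AND u) IFF (p OR NOT c)) AND ((NOT c IMPLIES k) IFF u)) = True
    (NOT p OR c) IMPLIES ((u AND b) AND (p IFF k)) = True
      NOT p OR c = True
        NOT p = True
      (u AND b) AND (p IFF k) = True
        u AND b = True
        p IFF k = True
    ((NOT c AND u) IFF (p OR NOT c)) AND ((NOT c IMPLIES k) IFF u) = True
      (NOT c AND u) IFF (p OR NOT c) = True
        NOT c AND u = False
          NOT c = False
        p OR NOT c = False
          NOT c = False
      (NOT c IMPLIES k) IFF u = True
        NOT c IMPLIES k = True
          NOT c = False
  (((k IMPLIES b) IFF NOT b) OR (k OR (NOT p AND c))) AND (((b IFF u) AND p) IFF ((NOT k AND u) IFF (NOT c AND p))) = True
    ((k IMPLIES b) IFF NOT b) OR (k OR (NOT p AND c)) = True
      (k IMPLIES b) IFF NOT b = False
        k IMPLIES b = True
        NOT b = False
      k OR (NOT p AND c) = True
        NOT p AND c = True
          NOT p = True
    ((b IFF u) AND p) IFF ((NOT k AND u) IFF (NOT c AND p)) = True
      (b IFF u) AND p = False
        b IFF u = True
      (NOT k AND u) IFF (NOT c AND p) = False
        NOT k AND u = True
          NOT k = True
        NOT c AND p = False
          NOT c = False
Both conjuncts True, so the formula holds.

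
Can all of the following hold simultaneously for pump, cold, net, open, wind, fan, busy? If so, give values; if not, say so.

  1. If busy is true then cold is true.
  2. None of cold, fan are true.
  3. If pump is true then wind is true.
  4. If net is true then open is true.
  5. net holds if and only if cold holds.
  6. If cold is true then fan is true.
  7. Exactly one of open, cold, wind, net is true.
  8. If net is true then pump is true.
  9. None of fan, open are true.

pump=T, cold=F, net=F, open=F, wind=T, fan=F, busy=F

  (1) busy=F ⇒ cold: vacuous ✓
  (2) {cold, fan}: 0 true — none ✓
  (3) pump=T ⇒ wind: T ✓
  (4) net=F ⇒ open: vacuous ✓
  (5) net=F, cold=F — same ✓
  (6) cold=F ⇒ fan: vacuous ✓
  (7) {open, cold, wind, net}: 1 true — exactly one ✓
  (8) net=F ⇒ pump: vacuous ✓
  (9) {fan, open}: 0 true — none ✓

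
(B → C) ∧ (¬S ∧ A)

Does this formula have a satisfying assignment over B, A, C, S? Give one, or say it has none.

B = True, A = True, C = True, S = False

  B → C = True
  ¬S ∧ A = True
    ¬S = True
Both conjuncts True, so the formula holds.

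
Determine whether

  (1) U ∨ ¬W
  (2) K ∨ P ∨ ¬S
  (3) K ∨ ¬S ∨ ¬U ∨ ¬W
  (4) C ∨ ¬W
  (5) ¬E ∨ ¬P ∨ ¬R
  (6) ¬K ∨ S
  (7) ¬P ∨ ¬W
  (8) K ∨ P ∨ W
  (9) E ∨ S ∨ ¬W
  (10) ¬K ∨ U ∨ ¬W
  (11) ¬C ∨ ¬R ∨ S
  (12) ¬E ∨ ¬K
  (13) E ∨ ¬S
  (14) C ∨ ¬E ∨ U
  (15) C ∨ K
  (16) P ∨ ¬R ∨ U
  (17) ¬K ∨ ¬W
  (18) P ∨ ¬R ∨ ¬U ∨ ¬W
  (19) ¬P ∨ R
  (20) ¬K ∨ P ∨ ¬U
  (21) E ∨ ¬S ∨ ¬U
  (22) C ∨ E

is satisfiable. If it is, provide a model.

Set P = False.
Try E = False:
  (E ∨ ¬S) forces S = False.
  (¬K ∨ S) forces K = False.
  (K ∨ P ∨ W) forces W = True.
  clause (E ∨ S ∨ ¬W) is falsified — backtrack.
So E = True.
  then (¬E ∨ ¬K) forces K = False.
  then (C ∨ K) forces C = True.
  then (K ∨ P ∨ ¬S) forces S = False.
  then (K ∨ P ∨ W) forces W = True.
  then (¬C ∨ ¬R ∨ S) forces R = False.
  then (U ∨ ¬W) forces U = True.
All clauses satisfied.

P = False, E = True, W = True, R = False, U = True, S = False, K = False, C = True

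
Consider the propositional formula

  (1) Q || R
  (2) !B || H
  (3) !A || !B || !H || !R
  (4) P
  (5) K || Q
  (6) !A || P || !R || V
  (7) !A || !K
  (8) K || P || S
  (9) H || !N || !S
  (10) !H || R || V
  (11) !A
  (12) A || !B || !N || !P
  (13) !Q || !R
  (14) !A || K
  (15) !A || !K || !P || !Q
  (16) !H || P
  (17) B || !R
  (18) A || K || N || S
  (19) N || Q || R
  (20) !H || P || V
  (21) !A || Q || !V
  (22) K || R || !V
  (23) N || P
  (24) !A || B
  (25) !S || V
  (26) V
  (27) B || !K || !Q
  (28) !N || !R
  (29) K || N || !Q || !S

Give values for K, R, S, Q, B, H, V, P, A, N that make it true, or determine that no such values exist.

K: True, R: False, S: True, Q: True, B: True, H: True, V: True, P: True, A: False, N: False

Unit clause (P) forces P = True.
Unit clause (!A) forces A = False.
Unit clause (V) forces V = True.
Try K = False:
  (K || Q) forces Q = True.
  (!Q || !R) forces R = False.
  clause (K || R || !V) is falsified — backtrack.
So K = True.
Set R = False.
  then (Q || R) forces Q = True.
  then (B || !K || !Q) forces B = True.
  then (!B || H) forces H = True.
  then (A || !B || !N || !P) forces N = False.
Set S = True.
All clauses satisfied.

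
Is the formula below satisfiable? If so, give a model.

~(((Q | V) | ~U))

U: True; Q: False; V: False

  ~(((Q | V) | ~U)) = True
    (Q | V) | ~U = False
      Q | V = False
      ~U = False
The formula evaluates to True.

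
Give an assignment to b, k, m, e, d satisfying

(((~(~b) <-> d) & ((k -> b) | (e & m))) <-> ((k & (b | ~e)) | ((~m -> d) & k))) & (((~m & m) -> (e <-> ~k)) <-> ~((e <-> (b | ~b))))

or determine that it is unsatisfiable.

b=T; k=T; m=T; e=F; d=T

  ((~(~b) <-> d) & ((k -> b) | (e & m))) <-> ((k & (b | ~e)) | ((~m -> d) & k)) = True
    (~(~b) <-> d) & ((k -> b) | (e & m)) = True
      ~(~b) <-> d = True
        ~(~b) = True
          ~b = False
      (k -> b) | (e & m) = True
        k -> b = True
        e & m = False
    (k & (b | ~e)) | ((~m -> d) & k) = True
      k & (b | ~e) = True
        b | ~e = True
          ~e = True
      (~m -> d) & k = True
        ~m -> d = True
          ~m = False
  ((~m & m) -> (e <-> ~k)) <-> ~((e <-> (b | ~b))) = True
    (~m & m) -> (e <-> ~k) = True
      ~m & m = False
        ~m = False
      e <-> ~k = True
        ~k = False
    ~((e <-> (b | ~b))) = True
      e <-> (b | ~b) = False
        b | ~b = True
          ~b = False
Both conjuncts True, so the formula holds.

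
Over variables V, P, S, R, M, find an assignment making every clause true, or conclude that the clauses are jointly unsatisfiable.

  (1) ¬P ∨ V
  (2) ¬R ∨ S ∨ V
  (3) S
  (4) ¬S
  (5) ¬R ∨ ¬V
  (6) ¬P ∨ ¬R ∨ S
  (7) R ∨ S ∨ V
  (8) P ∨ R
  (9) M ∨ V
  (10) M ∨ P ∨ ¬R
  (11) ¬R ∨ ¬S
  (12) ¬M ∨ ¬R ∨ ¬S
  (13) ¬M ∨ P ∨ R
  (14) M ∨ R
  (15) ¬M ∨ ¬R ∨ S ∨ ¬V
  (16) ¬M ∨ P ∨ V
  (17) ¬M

Case S = True:
  Clause (¬S) is falsified — contradiction.
Case S = False:
  Clause (S) is falsified — contradiction.
Both cases fail, so the formula is unsatisfiable.

UNSATISFIABLE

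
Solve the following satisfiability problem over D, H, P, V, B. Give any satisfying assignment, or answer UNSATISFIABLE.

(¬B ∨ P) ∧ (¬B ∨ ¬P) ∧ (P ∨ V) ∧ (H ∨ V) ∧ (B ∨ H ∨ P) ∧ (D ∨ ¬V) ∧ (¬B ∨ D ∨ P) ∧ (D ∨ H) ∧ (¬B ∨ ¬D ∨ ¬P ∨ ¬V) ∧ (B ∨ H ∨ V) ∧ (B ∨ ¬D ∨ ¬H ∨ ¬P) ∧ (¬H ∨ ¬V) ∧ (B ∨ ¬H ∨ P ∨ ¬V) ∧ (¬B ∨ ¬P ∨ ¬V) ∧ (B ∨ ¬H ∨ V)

Try D = False:
  (D ∨ ¬V) forces V = False.
  (P ∨ V) forces P = True.
  (¬B ∨ ¬P) forces B = False.
  (H ∨ V) forces H = True.
  clause (B ∨ ¬H ∨ V) is falsified — backtrack.
So D = True.
Set H = False.
  then (H ∨ V) forces V = True.
Set P = True.
  then (¬B ∨ ¬P) forces B = False.
All clauses satisfied.

D = True, H = False, P = True, V = True, B = False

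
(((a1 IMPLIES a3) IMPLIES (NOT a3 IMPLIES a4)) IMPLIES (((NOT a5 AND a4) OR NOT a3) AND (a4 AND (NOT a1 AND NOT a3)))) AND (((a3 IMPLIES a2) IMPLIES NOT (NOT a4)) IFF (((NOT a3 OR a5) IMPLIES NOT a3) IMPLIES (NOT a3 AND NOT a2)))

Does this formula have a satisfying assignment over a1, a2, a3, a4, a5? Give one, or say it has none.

a1=F, a2=T, a3=F, a4=F, a5=F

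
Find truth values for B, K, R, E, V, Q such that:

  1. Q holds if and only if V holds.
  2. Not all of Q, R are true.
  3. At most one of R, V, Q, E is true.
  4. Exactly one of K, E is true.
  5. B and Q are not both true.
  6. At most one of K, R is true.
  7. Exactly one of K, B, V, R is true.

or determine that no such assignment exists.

B = False, K = True, R = False, E = False, V = False, Q = False

  (1) Q=F, V=F — same ✓
  (2) {Q, R}: 0/2 true — not all ✓
  (3) {R, V, Q, E}: 0 true — at most one ✓
  (4) {K, E}: 1 true — exactly one ✓
  (5) B=F, Q=F — not both ✓
  (6) {K, R}: 1 true — at most one ✓
  (7) {K, B, V, R}: 1 true — exactly one ✓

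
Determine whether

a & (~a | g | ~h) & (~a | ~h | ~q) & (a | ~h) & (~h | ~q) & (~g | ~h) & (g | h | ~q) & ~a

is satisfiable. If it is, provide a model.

Case a = True:
  Clause (~a) is falsified — contradiction.
Case a = False:
  Clause (a) is falsified — contradiction.
Both cases fail, so the formula is unsatisfiable.

The formula is unsatisfiable.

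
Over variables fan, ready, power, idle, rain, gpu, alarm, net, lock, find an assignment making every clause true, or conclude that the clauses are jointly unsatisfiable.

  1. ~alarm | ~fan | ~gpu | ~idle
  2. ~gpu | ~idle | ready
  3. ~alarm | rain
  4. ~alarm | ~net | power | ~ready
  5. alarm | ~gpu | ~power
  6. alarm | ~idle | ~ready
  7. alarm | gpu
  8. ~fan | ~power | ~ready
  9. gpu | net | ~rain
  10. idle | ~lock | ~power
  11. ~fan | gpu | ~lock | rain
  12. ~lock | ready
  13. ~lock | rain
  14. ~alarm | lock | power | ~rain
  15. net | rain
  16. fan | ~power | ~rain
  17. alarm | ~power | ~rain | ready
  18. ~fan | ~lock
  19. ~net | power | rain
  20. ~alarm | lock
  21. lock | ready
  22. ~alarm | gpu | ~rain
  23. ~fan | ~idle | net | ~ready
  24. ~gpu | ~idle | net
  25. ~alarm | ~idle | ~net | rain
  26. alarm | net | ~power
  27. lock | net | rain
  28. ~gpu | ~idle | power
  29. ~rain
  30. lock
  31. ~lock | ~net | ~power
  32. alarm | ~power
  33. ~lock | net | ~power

Case lock = True:
  (~lock | ready) forces ready = True.
  (~lock | rain) forces rain = True.
  Clause (~rain) is falsified — contradiction.
Case lock = False:
  Clause (lock) is falsified — contradiction.
Both cases fail, so the formula is unsatisfiable.

Unsatisfiable — no assignment works.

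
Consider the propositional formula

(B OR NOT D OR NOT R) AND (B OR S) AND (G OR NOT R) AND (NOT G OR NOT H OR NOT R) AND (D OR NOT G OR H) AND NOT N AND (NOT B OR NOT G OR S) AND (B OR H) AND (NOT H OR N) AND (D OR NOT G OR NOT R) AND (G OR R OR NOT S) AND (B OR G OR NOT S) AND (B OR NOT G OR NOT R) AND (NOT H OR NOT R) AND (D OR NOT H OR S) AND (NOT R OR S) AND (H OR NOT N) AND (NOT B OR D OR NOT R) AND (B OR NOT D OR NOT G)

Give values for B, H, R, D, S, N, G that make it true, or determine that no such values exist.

B = True, H = False, R = False, D = True, S = True, N = False, G = True

Unit clause (NOT N) forces N = False.
In (NOT H OR N) only NOT H is left, so H = False.
In (B OR H) only B is left, so B = True.
Set R = False.
Set D = True.
Set S = True.
  then (G OR R OR NOT S) forces G = True.
All clauses satisfied.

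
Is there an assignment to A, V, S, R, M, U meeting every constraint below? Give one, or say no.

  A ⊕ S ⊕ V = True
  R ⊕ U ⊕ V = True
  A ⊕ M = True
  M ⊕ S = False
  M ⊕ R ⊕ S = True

A = False, V = False, S = True, R = True, M = True, U = False

A ⊕ S ⊕ V = F ⊕ T ⊕ F = True ✓
R ⊕ U ⊕ V = T ⊕ F ⊕ F = True ✓
A ⊕ M = F ⊕ T = True ✓
M ⊕ S = T ⊕ T = False ✓
M ⊕ R ⊕ S = T ⊕ T ⊕ T = True ✓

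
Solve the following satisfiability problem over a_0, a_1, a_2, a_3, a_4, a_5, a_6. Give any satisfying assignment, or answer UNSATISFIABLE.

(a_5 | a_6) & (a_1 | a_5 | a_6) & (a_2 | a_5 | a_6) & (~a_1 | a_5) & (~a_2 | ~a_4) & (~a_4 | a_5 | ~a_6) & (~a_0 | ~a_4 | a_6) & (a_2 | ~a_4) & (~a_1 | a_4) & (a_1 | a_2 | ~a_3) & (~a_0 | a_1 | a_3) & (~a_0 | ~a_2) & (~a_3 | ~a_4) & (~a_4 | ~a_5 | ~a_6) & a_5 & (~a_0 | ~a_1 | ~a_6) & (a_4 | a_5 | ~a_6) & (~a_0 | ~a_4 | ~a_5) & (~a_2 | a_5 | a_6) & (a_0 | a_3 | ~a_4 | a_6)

Unit clause (a_5) forces a_5 = True.
Try a_0 = True:
  (~a_0 | ~a_2) forces a_2 = False.
  (a_2 | ~a_4) forces a_4 = False.
  (~a_1 | a_4) forces a_1 = False.
  (a_1 | a_2 | ~a_3) forces a_3 = False.
  clause (~a_0 | a_1 | a_3) is falsified — backtrack.
So a_0 = False.
Try a_1 = True:
  (~a_1 | a_4) forces a_4 = True.
  (~a_2 | ~a_4) forces a_2 = False.
  clause (a_2 | ~a_4) is falsified — backtrack.
So a_1 = False.
Set a_2 = True.
  then (~a_2 | ~a_4) forces a_4 = False.
Set a_3 = False.
Set a_6 = True.
All clauses satisfied.

a_0 = False, a_1 = False, a_2 = True, a_3 = False, a_4 = False, a_5 = True, a_6 = True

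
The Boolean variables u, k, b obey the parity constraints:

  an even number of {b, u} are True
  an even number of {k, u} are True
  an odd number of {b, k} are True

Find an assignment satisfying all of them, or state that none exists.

Unsatisfiable — no assignment works.

Adding constraints 1, 2, 3 mod 2: every variable appears an even number of times on the left, so the left side is 0.
But the right sides sum to 1 (mod 2). 0 ≠ 1 — the system is inconsistent.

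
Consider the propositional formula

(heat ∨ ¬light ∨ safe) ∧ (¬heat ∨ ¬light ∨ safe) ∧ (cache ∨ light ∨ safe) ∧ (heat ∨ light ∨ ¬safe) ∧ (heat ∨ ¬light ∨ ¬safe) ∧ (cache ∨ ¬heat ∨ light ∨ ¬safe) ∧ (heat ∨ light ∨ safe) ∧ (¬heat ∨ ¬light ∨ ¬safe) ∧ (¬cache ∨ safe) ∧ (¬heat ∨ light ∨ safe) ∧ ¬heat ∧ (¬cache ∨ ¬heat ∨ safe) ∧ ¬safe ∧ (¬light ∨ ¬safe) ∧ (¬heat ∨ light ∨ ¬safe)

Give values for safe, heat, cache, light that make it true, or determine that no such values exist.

No satisfying assignment exists.

Case heat = True:
  Clause (¬heat) is falsified — contradiction.
Case heat = False:
  (¬safe) forces safe = False.
  (heat ∨ ¬light ∨ safe) forces light = False.
  Clause (heat ∨ light ∨ safe) is falsified — contradiction.
Both cases fail, so the formula is unsatisfiable.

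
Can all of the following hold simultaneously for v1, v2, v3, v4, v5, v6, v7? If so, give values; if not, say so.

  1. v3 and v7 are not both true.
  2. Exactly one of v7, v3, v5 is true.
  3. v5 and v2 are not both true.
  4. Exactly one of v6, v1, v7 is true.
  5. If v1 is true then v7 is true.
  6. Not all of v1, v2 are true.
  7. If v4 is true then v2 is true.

v1: False, v2: False, v3: True, v4: False, v5: False, v6: True, v7: False

  (1) v3=T, v7=F — not both ✓
  (2) {v7, v3, v5}: 1 true — exactly one ✓
  (3) v5=F, v2=F — not both ✓
  (4) {v6, v1, v7}: 1 true — exactly one ✓
  (5) v1=F ⇒ v7: vacuous ✓
  (6) {v1, v2}: 0/2 true — not all ✓
  (7) v4=F ⇒ v2: vacuous ✓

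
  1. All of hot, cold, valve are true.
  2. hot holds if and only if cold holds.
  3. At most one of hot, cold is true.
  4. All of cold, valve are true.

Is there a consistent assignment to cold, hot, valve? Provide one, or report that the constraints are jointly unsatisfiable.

Unsatisfiable — no assignment works.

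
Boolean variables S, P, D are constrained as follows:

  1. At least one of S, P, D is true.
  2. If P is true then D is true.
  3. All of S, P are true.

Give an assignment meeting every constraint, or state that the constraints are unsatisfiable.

S=T, P=T, D=T

  (1) {S, P, D}: 3 true — at least one ✓
  (2) P=T ⇒ D: T ✓
  (3) {S, P}: all 2 true ✓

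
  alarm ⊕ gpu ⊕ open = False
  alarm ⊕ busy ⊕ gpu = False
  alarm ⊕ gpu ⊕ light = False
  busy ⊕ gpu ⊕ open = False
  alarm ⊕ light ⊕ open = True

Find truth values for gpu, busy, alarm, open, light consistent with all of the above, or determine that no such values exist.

gpu=F, busy=T, alarm=T, open=T, light=T

alarm ⊕ gpu ⊕ open = T ⊕ F ⊕ T = False ✓
alarm ⊕ busy ⊕ gpu = T ⊕ T ⊕ F = False ✓
alarm ⊕ gpu ⊕ light = T ⊕ F ⊕ T = False ✓
busy ⊕ gpu ⊕ open = T ⊕ F ⊕ T = False ✓
alarm ⊕ light ⊕ open = T ⊕ T ⊕ T = True ✓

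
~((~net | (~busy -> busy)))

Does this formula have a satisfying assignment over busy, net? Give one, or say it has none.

busy = False; net = True

  ~((~net | (~busy -> busy))) = True
    ~net | (~busy -> busy) = False
      ~net = False
      ~busy -> busy = False
        ~busy = True
The formula evaluates to True.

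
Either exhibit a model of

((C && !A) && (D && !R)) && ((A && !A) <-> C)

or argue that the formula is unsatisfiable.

The formula is unsatisfiable.

Case A = True: the conjunct !A is False.
Case A = False: the formula simplifies to (C && (D && !R)) && !C.
  C = True: the conjunct !C is False.
  C = False: the conjunct C is False.
Both cases fail — unsatisfiable.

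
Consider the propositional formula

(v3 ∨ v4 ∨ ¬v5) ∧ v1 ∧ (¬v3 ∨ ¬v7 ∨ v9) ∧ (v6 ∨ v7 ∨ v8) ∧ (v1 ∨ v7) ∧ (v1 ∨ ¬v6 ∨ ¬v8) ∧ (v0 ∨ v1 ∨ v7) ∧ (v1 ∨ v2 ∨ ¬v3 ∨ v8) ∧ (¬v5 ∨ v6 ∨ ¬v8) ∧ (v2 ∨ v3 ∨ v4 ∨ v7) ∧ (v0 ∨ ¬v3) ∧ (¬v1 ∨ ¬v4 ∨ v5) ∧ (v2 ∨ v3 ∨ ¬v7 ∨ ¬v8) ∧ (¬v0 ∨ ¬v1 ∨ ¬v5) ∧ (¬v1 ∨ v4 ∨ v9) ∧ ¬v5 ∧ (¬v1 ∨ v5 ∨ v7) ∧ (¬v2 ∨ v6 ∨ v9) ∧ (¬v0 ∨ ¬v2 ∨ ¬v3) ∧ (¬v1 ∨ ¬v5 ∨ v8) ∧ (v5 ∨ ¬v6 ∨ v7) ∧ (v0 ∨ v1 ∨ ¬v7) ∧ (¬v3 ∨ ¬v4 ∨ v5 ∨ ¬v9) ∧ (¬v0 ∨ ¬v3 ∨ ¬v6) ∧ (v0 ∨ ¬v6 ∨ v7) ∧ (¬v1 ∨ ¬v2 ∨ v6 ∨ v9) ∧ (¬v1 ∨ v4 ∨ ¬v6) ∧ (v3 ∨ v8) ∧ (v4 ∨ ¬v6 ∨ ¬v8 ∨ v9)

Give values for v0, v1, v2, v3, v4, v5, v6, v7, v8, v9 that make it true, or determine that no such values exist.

v0: True, v1: True, v2: True, v3: False, v4: False, v5: False, v6: False, v7: True, v8: True, v9: True

Unit clause (v1) forces v1 = True.
Unit clause (¬v5) forces v5 = False.
In (¬v1 ∨ v5 ∨ v7) only v7 is left, so v7 = True.
In (¬v1 ∨ ¬v4 ∨ v5) only ¬v4 is left, so v4 = False.
In (¬v1 ∨ v4 ∨ v9) only v9 is left, so v9 = True.
In (¬v1 ∨ v4 ∨ ¬v6) only ¬v6 is left, so v6 = False.
Set v0 = True.
Set v2 = True.
  then (¬v0 ∨ ¬v2 ∨ ¬v3) forces v3 = False.
  then (v3 ∨ v8) forces v8 = True.
All clauses satisfied.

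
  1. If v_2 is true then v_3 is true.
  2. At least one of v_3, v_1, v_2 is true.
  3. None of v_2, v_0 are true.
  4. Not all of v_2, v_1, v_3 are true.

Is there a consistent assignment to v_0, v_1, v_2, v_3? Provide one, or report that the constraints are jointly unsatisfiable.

v_0 = False, v_1 = False, v_2 = False, v_3 = True

  (1) v_2=F ⇒ v_3: vacuous ✓
  (2) {v_3, v_1, v_2}: 1 true — at least one ✓
  (3) {v_2, v_0}: 0 true — none ✓
  (4) {v_2, v_1, v_3}: 1/3 true — not all ✓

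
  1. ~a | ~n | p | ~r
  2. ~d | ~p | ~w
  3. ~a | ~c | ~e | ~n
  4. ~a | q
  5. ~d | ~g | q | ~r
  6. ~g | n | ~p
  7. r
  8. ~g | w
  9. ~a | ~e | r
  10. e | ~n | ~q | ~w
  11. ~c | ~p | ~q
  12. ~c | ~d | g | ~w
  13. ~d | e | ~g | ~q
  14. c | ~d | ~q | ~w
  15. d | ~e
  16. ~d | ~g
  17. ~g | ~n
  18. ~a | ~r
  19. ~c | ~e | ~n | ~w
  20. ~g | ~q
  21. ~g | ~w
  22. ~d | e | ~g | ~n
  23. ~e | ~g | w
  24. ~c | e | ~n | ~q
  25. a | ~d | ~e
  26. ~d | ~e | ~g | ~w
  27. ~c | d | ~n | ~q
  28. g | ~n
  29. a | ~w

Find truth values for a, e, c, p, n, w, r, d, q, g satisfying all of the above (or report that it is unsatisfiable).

Unit clause (r) forces r = True.
In (~a | ~r) only ~a is left, so a = False.
In (a | ~w) only ~w is left, so w = False.
In (~g | w) only ~g is left, so g = False.
In (g | ~n) only ~n is left, so n = False.
Try e = True:
  (d | ~e) forces d = True.
  clause (a | ~d | ~e) is falsified — backtrack.
So e = False.
Set c = True.
Set p = False.
Set d = False.
Set q = False.
All clauses satisfied.

a: False, e: False, c: True, p: False, n: False, w: False, r: True, d: False, q: False, g: False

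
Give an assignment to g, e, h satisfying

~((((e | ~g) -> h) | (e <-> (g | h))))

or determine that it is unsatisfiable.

g=F, e=T, h=F

  ~((((e | ~g) -> h) | (e <-> (g | h)))) = True
    ((e | ~g) -> h) | (e <-> (g | h)) = False
      (e | ~g) -> h = False
        e | ~g = True
          ~g = True
      e <-> (g | h) = False
        g | h = False
The formula evaluates to True.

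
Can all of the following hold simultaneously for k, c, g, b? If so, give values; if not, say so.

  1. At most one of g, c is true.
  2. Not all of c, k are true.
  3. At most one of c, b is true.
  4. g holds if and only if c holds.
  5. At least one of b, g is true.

k: False, c: False, g: False, b: True

  (1) {g, c}: 0 true — at most one ✓
  (2) {c, k}: 0/2 true — not all ✓
  (3) {c, b}: 1 true — at most one ✓
  (4) g=F, c=F — same ✓
  (5) {b, g}: 1 true — at least one ✓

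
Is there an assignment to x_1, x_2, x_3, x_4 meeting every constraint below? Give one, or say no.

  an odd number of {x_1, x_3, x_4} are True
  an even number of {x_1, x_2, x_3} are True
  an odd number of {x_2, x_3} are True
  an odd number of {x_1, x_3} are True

x_1 = True, x_2 = True, x_3 = False, x_4 = False

{x_1, x_3, x_4}: 1 true → odd ✓
{x_1, x_2, x_3}: 2 true → even ✓
{x_2, x_3}: 1 true → odd ✓
{x_1, x_3}: 1 true → odd ✓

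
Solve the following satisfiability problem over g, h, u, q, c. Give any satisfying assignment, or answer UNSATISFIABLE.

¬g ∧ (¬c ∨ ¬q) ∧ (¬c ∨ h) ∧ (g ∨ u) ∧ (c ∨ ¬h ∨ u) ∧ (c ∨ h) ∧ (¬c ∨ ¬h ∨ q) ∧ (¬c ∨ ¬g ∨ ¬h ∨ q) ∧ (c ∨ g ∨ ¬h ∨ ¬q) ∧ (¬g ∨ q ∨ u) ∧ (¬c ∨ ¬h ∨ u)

g=F, h=T, u=T, q=F, c=F

Unit clause (¬g) forces g = False.
In (g ∨ u) only u is left, so u = True.
Try h = False:
  (¬c ∨ h) forces c = False.
  clause (c ∨ h) is falsified — backtrack.
So h = True.
Set q = False.
  then (¬c ∨ ¬h ∨ q) forces c = False.
All clauses satisfied.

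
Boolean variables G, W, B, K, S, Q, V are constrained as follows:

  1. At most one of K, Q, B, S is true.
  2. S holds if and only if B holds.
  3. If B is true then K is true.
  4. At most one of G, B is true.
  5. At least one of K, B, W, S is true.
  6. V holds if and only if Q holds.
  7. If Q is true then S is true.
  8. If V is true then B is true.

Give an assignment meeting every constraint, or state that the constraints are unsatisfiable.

G = True, W = True, B = False, K = False, S = False, Q = False, V = False

  (1) {K, Q, B, S}: 0 true — at most one ✓
  (2) S=F, B=F — same ✓
  (3) B=F ⇒ K: vacuous ✓
  (4) {G, B}: 1 true — at most one ✓
  (5) {K, B, W, S}: 1 true — at least one ✓
  (6) V=F, Q=F — same ✓
  (7) Q=F ⇒ S: vacuous ✓
  (8) V=F ⇒ B: vacuous ✓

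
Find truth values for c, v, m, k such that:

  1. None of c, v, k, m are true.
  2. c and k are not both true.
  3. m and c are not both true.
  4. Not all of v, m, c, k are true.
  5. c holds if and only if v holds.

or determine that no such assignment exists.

c = False; v = False; m = False; k = False

  (1) {c, v, k, m}: 0 true — none ✓
  (2) c=F, k=F — not both ✓
  (3) m=F, c=F — not both ✓
  (4) {v, m, c, k}: 0/4 true — not all ✓
  (5) c=F, v=F — same ✓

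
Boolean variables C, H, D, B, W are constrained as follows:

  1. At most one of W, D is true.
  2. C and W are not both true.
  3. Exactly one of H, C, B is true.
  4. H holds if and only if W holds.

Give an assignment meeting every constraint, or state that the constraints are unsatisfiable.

C: True, H: False, D: True, B: False, W: False

  (1) {W, D}: 1 true — at most one ✓
  (2) C=T, W=F — not both ✓
  (3) {H, C, B}: 1 true — exactly one ✓
  (4) H=F, W=F — same ✓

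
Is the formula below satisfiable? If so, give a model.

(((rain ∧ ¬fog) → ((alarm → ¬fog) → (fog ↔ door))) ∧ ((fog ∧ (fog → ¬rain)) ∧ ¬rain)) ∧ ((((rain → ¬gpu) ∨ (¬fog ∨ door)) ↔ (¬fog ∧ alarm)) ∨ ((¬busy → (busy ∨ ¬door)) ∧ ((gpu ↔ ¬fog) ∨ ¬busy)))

rain=F; busy=F; gpu=T; door=F; fog=T; alarm=T

  ((rain ∧ ¬fog) → ((alarm → ¬fog) → (fog ↔ door))) ∧ ((fog ∧ (fog → ¬rain)) ∧ ¬rain) = True
    (rain ∧ ¬fog) → ((alarm → ¬fog) → (fog ↔ door)) = True
      rain ∧ ¬fog = False
        ¬fog = False
      (alarm → ¬fog) → (fog ↔ door) = True
        alarm → ¬fog = False
          ¬fog = False
        fog ↔ door = False
    (fog ∧ (fog → ¬rain)) ∧ ¬rain = True
      fog ∧ (fog → ¬rain) = True
        fog → ¬rain = True
          ¬rain = True
      ¬rain = True
  (((rain → ¬gpu) ∨ (¬fog ∨ door)) ↔ (¬fog ∧ alarm)) ∨ ((¬busy → (busy ∨ ¬door)) ∧ ((gpu ↔ ¬fog) ∨ ¬busy)) = True
    ((rain → ¬gpu) ∨ (¬fog ∨ door)) ↔ (¬fog ∧ alarm) = False
      (rain → ¬gpu) ∨ (¬fog ∨ door) = True
        rain → ¬gpu = True
          ¬gpu = False
        ¬fog ∨ door = False
          ¬fog = False
      ¬fog ∧ alarm = False
        ¬fog = False
    (¬busy → (busy ∨ ¬door)) ∧ ((gpu ↔ ¬fog) ∨ ¬busy) = True
      ¬busy → (busy ∨ ¬door) = True
        ¬busy = True
        busy ∨ ¬door = True
          ¬door = True
      (gpu ↔ ¬fog) ∨ ¬busy = True
        gpu ↔ ¬fog = False
          ¬fog = False
        ¬busy = True
Both conjuncts True, so the formula holds.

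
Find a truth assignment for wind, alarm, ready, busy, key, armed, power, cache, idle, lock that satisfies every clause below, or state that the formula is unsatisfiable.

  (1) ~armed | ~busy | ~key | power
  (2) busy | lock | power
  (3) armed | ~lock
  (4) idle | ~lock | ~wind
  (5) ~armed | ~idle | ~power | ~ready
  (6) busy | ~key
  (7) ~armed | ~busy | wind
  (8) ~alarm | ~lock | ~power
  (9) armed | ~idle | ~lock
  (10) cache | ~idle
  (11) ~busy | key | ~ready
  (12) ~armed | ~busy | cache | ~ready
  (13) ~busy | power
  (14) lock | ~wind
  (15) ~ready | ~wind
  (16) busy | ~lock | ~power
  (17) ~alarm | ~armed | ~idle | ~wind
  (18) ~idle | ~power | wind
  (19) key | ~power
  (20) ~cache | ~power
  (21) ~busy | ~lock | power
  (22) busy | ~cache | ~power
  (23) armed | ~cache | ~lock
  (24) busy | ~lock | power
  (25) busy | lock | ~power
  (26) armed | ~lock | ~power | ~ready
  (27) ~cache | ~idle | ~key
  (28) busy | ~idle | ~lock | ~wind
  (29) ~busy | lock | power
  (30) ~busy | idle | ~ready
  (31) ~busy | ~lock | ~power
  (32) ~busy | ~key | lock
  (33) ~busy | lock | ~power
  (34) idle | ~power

Case power = True:
  (key | ~power) forces key = True.
  (busy | ~key) forces busy = True.
  (~cache | ~power) forces cache = False.
  (cache | ~idle) forces idle = False.
  Clause (idle | ~power) is falsified — contradiction.
Case power = False:
  (~busy | power) forces busy = False.
  (busy | lock | power) forces lock = True.
  Clause (busy | ~lock | power) is falsified — contradiction.
Both cases fail, so the formula is unsatisfiable.

No satisfying assignment exists.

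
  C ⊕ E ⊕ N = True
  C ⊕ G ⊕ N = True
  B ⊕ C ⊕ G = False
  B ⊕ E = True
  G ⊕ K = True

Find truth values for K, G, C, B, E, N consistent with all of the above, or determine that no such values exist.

K = True, G = False, C = True, B = True, E = False, N = False

C ⊕ E ⊕ N = T ⊕ F ⊕ F = True ✓
C ⊕ G ⊕ N = T ⊕ F ⊕ F = True ✓
B ⊕ C ⊕ G = T ⊕ T ⊕ F = False ✓
B ⊕ E = T ⊕ F = True ✓
G ⊕ K = F ⊕ T = True ✓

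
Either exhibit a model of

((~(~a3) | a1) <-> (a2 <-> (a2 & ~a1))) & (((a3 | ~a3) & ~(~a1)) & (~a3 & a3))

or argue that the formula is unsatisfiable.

Case a3 = True: the conjunct ~a3 is False.
Case a3 = False: the conjunct a3 is False.
Both cases fail — unsatisfiable.

Unsatisfiable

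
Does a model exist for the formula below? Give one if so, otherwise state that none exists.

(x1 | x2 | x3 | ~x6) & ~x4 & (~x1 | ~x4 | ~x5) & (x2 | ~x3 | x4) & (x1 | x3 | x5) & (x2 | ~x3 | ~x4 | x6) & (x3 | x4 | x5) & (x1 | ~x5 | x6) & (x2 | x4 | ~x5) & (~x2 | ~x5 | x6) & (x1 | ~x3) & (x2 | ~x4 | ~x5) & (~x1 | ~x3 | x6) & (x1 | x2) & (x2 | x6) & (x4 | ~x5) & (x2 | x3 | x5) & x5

No satisfying assignment exists.

Case x4 = True:
  Clause (~x4) is falsified — contradiction.
Case x4 = False:
  (x4 | ~x5) forces x5 = False.
  Clause (x5) is falsified — contradiction.
Both cases fail, so the formula is unsatisfiable.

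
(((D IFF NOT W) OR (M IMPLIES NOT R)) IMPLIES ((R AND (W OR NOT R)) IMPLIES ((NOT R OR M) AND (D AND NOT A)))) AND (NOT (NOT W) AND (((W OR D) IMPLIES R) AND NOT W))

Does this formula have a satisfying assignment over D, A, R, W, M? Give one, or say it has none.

Case W = True: the conjunct NOT W is False.
Case W = False: the conjunct NOT (NOT W) becomes NOT (NOT False) = False.
Both cases fail — unsatisfiable.

Unsatisfiable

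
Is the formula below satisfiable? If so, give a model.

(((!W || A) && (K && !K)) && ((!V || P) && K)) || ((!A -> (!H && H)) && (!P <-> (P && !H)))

K=T, P=T, V=T, H=T, W=T, A=T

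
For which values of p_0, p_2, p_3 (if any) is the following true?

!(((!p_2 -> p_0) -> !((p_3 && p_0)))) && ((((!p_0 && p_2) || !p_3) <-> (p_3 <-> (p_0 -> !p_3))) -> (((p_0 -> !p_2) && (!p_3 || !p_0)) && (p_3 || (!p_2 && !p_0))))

Case p_0 = True: the formula simplifies to !(!p_3) && ((!p_3 <-> (p_3 <-> !p_3)) -> ((!p_2 && !p_3) && p_3)).
  p_3 = True: the conjunct (!p_3 <-> (p_3 <-> !p_3)) -> ((!p_2 && !p_3) && p_3) becomes (False <-> False) -> (False && True) = False.
  p_3 = False: the conjunct !(!p_3) becomes !(!False) = False.
Case p_0 = False: the conjunct !(((!p_2 -> p_0) -> !((p_3 && p_0)))) becomes !((p_2 -> True)) = False.
Both cases fail — unsatisfiable.

No satisfying assignment exists.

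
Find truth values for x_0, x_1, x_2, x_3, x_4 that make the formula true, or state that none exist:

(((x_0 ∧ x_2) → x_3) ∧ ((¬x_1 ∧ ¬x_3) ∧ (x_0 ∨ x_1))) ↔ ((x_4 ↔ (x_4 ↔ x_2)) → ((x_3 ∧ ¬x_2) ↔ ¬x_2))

x_0 = True, x_1 = False, x_2 = False, x_3 = False, x_4 = True

  (((x_0 ∧ x_2) → x_3) ∧ ((¬x_1 ∧ ¬x_3) ∧ (x_0 ∨ x_1))) ↔ ((x_4 ↔ (x_4 ↔ x_2)) → ((x_3 ∧ ¬x_2) ↔ ¬x_2)) = True
    ((x_0 ∧ x_2) → x_3) ∧ ((¬x_1 ∧ ¬x_3) ∧ (x_0 ∨ x_1)) = True
      (x_0 ∧ x_2) → x_3 = True
        x_0 ∧ x_2 = False
      (¬x_1 ∧ ¬x_3) ∧ (x_0 ∨ x_1) = True
        ¬x_1 ∧ ¬x_3 = True
          ¬x_1 = True
          ¬x_3 = True
        x_0 ∨ x_1 = True
    (x_4 ↔ (x_4 ↔ x_2)) → ((x_3 ∧ ¬x_2) ↔ ¬x_2) = True
      x_4 ↔ (x_4 ↔ x_2) = False
        x_4 ↔ x_2 = False
      (x_3 ∧ ¬x_2) ↔ ¬x_2 = False
        x_3 ∧ ¬x_2 = False
          ¬x_2 = True
        ¬x_2 = True
The formula evaluates to True.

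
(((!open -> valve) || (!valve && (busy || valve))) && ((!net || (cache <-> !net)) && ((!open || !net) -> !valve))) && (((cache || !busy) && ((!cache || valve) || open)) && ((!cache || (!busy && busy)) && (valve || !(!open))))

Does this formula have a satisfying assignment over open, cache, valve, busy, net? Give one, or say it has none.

open: True; cache: False; valve: False; busy: False; net: True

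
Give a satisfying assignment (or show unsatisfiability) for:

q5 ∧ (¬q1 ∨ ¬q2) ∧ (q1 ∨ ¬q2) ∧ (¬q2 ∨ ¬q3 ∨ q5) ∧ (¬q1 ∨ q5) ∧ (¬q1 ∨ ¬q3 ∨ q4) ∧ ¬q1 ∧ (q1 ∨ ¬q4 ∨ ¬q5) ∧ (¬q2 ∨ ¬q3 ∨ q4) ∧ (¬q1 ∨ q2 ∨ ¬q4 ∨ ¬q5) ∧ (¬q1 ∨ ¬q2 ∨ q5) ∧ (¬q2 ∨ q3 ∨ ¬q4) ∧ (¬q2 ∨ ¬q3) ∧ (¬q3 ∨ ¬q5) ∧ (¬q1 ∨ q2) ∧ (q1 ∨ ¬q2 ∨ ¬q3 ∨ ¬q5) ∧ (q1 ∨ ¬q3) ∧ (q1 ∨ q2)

Unsatisfiable

Case q1 = True:
  Clause (¬q1) is falsified — contradiction.
Case q1 = False:
  (q5) forces q5 = True.
  (q1 ∨ ¬q2) forces q2 = False.
  Clause (q1 ∨ q2) is falsified — contradiction.
Both cases fail, so the formula is unsatisfiable.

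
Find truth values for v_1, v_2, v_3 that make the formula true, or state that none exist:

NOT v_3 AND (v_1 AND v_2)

v_1 = True, v_2 = True, v_3 = False

  NOT v_3 = True
  v_1 AND v_2 = True
Both conjuncts True, so the formula holds.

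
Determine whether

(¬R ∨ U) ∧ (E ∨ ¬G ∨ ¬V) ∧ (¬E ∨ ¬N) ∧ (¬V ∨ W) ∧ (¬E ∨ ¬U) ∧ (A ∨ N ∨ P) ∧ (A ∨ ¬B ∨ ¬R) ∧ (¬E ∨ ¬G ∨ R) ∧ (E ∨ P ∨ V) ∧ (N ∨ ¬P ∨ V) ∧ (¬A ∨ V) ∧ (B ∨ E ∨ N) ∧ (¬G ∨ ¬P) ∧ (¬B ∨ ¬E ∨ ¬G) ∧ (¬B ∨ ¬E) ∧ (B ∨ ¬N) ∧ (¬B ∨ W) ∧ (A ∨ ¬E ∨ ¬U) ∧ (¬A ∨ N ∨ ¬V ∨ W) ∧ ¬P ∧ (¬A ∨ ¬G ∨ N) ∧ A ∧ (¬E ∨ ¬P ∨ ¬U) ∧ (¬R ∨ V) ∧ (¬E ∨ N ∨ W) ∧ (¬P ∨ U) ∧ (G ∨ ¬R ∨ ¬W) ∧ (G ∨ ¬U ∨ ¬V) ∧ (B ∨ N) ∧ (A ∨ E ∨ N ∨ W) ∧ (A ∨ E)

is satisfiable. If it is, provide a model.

Unit clause (¬P) forces P = False.
Unit clause (A) forces A = True.
In (¬A ∨ V) only V is left, so V = True.
In (¬V ∨ W) only W is left, so W = True.
Try U = True:
  (¬E ∨ ¬U) forces E = False.
  (E ∨ ¬G ∨ ¬V) forces G = False.
  clause (G ∨ ¬U ∨ ¬V) is falsified — backtrack.
So U = False.
  then (¬R ∨ U) forces R = False.
Set E = False.
  then (E ∨ ¬G ∨ ¬V) forces G = False.
Set B = True.
Set N = False.
All clauses satisfied.

U = False; W = True; P = False; E = False; R = False; V = True; G = False; B = True; N = False; A = True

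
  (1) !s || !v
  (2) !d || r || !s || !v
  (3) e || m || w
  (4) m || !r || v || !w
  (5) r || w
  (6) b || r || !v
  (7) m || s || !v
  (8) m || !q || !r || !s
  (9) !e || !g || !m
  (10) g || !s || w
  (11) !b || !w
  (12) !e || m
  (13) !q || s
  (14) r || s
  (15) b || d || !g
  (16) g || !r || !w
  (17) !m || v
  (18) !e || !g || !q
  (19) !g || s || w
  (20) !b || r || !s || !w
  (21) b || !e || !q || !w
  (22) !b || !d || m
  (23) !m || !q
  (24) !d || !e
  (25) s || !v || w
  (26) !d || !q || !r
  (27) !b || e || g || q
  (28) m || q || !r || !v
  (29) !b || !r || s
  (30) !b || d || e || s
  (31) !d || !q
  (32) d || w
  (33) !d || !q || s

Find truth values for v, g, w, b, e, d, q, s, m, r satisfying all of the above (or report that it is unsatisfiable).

v: False, g: True, w: True, b: False, e: False, d: True, q: False, s: True, m: False, r: False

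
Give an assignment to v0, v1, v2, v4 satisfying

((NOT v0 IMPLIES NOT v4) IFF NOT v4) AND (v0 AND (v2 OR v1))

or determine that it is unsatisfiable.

v0 = True, v1 = True, v2 = False, v4 = False

  (NOT v0 IMPLIES NOT v4) IFF NOT v4 = True
    NOT v0 IMPLIES NOT v4 = True
      NOT v0 = False
      NOT v4 = True
    NOT v4 = True
  v0 AND (v2 OR v1) = True
    v2 OR v1 = True
Both conjuncts True, so the formula holds.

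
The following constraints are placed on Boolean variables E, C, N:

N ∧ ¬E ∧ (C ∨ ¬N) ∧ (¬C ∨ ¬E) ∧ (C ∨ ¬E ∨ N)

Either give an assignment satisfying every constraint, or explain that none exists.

E = False; C = True; N = True

Unit clause (N) forces N = True.
Unit clause (¬E) forces E = False.
In (C ∨ ¬N) only C is left, so C = True.
Check each clause:
  (N): N holds.
  (¬E): ¬E holds.
  (C ∨ ¬N): C holds.
  (¬C ∨ ¬E): ¬E holds.
  (C ∨ ¬E ∨ N): C holds.
All clauses satisfied.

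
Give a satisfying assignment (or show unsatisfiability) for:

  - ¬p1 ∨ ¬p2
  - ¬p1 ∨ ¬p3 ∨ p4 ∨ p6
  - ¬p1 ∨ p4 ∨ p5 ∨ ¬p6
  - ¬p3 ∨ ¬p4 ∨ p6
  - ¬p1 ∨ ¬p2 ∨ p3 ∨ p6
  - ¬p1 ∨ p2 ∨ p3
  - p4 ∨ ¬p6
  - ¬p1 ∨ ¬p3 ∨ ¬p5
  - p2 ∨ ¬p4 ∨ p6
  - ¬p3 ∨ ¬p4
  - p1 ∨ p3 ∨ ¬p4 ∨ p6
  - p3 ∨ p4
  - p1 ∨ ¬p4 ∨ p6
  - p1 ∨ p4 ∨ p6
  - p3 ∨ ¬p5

p1 = False, p2 = False, p3 = False, p4 = True, p5 = False, p6 = True

Set p1 = False.
Set p2 = False.
Try p3 = True:
  (¬p3 ∨ ¬p4) forces p4 = False.
  (p4 ∨ ¬p6) forces p6 = False.
  clause (p1 ∨ p4 ∨ p6) is falsified — backtrack.
So p3 = False.
  then (p3 ∨ p4) forces p4 = True.
  then (p1 ∨ ¬p4 ∨ p6) forces p6 = True.
  then (p3 ∨ ¬p5) forces p5 = False.
All clauses satisfied.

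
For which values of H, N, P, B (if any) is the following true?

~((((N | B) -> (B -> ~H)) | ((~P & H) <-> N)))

H: True; N: True; P: True; B: True

  ~((((N | B) -> (B -> ~H)) | ((~P & H) <-> N))) = True
    ((N | B) -> (B -> ~H)) | ((~P & H) <-> N) = False
      (N | B) -> (B -> ~H) = False
        N | B = True
        B -> ~H = False
          ~H = False
      (~P & H) <-> N = False
        ~P & H = False
          ~P = False
The formula evaluates to True.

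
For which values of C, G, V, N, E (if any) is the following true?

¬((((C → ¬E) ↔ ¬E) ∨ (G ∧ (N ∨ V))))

C = False; G = False; V = True; N = False; E = True

  ¬((((C → ¬E) ↔ ¬E) ∨ (G ∧ (N ∨ V)))) = True
    ((C → ¬E) ↔ ¬E) ∨ (G ∧ (N ∨ V)) = False
      (C → ¬E) ↔ ¬E = False
        C → ¬E = True
          ¬E = False
        ¬E = False
      G ∧ (N ∨ V) = False
        N ∨ V = True
The formula evaluates to True.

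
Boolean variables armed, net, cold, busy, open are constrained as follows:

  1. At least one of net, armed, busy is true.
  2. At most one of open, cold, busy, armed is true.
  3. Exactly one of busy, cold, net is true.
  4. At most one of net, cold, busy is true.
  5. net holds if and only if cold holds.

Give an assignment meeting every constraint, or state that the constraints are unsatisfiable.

armed = False; net = False; cold = False; busy = True; open = False

  (1) {net, armed, busy}: 1 true — at least one ✓
  (2) {open, cold, busy, armed}: 1 true — at most one ✓
  (3) {busy, cold, net}: 1 true — exactly one ✓
  (4) {net, cold, busy}: 1 true — at most one ✓
  (5) net=F, cold=F — same ✓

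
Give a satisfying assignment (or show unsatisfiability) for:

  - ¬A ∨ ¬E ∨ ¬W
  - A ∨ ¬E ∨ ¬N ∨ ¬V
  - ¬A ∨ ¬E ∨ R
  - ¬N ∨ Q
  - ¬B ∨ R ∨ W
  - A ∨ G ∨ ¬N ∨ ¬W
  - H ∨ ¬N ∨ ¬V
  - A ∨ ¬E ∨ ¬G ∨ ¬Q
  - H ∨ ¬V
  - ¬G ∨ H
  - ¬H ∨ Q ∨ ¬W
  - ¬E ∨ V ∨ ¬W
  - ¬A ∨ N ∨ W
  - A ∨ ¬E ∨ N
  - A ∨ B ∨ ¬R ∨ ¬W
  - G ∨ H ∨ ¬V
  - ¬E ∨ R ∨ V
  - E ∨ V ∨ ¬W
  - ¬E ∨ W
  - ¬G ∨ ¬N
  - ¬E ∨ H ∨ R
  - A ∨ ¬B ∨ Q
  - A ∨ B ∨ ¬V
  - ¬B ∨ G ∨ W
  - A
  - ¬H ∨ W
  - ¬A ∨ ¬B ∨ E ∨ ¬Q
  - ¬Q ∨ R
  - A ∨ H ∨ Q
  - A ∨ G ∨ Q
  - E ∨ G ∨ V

Unit clause (A) forces A = True.
Set B = False.
Set V = True.
  then (H ∨ ¬V) forces H = True.
  then (¬H ∨ W) forces W = True.
  then (¬A ∨ ¬E ∨ ¬W) forces E = False.
  then (¬H ∨ Q ∨ ¬W) forces Q = True.
  then (¬Q ∨ R) forces R = True.
Set G = False.
Set N = False.
All clauses satisfied.

B=F, V=T, G=F, R=T, H=T, Q=T, W=T, A=T, N=F, E=F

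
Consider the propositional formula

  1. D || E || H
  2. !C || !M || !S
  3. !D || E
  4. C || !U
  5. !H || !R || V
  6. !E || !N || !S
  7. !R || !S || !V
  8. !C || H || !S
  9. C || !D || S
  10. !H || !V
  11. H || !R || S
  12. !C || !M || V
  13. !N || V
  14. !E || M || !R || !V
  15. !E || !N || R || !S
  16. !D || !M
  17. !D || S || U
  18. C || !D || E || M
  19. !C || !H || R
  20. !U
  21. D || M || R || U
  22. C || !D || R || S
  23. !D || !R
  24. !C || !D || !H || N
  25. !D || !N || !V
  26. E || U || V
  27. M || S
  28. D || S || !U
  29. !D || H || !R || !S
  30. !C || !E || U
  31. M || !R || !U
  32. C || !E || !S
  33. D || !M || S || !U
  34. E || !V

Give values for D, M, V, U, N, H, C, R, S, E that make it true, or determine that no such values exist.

Unit clause (!U) forces U = False.
Set D = False.
Set M = True.
Set V = False.
  then (!C || !M || V) forces C = False.
  then (!N || V) forces N = False.
  then (E || U || V) forces E = True.
  then (C || !E || !S) forces S = False.
Set H = False.
  then (H || !R || S) forces R = False.
All clauses satisfied.

D = False, M = True, V = False, U = False, N = False, H = False, C = False, R = False, S = False, E = True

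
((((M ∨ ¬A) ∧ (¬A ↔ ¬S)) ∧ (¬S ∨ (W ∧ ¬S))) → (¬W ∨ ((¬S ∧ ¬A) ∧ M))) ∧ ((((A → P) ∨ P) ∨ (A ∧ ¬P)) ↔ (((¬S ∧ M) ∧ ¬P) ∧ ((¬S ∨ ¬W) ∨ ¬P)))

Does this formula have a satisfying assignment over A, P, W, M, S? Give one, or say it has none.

A: False, P: False, W: True, M: True, S: False

  (((M ∨ ¬A) ∧ (¬A ↔ ¬S)) ∧ (¬S ∨ (W ∧ ¬S))) → (¬W ∨ ((¬S ∧ ¬A) ∧ M)) = True
    ((M ∨ ¬A) ∧ (¬A ↔ ¬S)) ∧ (¬S ∨ (W ∧ ¬S)) = True
      (M ∨ ¬A) ∧ (¬A ↔ ¬S) = True
        M ∨ ¬A = True
          ¬A = True
        ¬A ↔ ¬S = True
          ¬A = True
          ¬S = True
      ¬S ∨ (W ∧ ¬S) = True
        ¬S = True
        W ∧ ¬S = True
          ¬S = True
    ¬W ∨ ((¬S ∧ ¬A) ∧ M) = True
      ¬W = False
      (¬S ∧ ¬A) ∧ M = True
        ¬S ∧ ¬A = True
          ¬S = True
          ¬A = True
  (((A → P) ∨ P) ∨ (A ∧ ¬P)) ↔ (((¬S ∧ M) ∧ ¬P) ∧ ((¬S ∨ ¬W) ∨ ¬P)) = True
    ((A → P) ∨ P) ∨ (A ∧ ¬P) = True
      (A → P) ∨ P = True
        A → P = True
      A ∧ ¬P = False
        ¬P = True
    ((¬S ∧ M) ∧ ¬P) ∧ ((¬S ∨ ¬W) ∨ ¬P) = True
      (¬S ∧ M) ∧ ¬P = True
        ¬S ∧ M = True
          ¬S = True
        ¬P = True
      (¬S ∨ ¬W) ∨ ¬P = True
        ¬S ∨ ¬W = True
          ¬S = True
          ¬W = False
        ¬P = True
Both conjuncts True, so the formula holds.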